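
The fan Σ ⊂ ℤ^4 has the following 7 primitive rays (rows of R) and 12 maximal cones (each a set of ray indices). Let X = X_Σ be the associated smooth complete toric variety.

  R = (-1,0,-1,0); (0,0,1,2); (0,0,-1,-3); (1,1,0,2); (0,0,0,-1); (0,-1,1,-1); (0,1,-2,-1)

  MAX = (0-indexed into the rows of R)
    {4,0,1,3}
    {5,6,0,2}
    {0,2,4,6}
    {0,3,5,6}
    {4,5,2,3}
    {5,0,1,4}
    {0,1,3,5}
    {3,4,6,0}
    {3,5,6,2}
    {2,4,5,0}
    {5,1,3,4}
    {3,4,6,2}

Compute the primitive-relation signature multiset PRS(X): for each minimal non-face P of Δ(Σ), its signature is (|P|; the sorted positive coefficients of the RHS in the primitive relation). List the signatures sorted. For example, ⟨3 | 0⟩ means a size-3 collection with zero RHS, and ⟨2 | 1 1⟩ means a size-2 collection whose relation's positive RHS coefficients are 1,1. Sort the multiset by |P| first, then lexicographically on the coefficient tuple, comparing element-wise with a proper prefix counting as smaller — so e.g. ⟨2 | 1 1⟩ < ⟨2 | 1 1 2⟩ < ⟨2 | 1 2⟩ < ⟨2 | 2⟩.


5 minimal non-faces of Δ(Σ) (on 7 rays):

  P={1,2}:  v_{1} + v_{2} = v_{4} — sig = ⟨2 | 1⟩
  P={1,6}:  v_{1} + v_{6} = v_{0} + v_{3} + v_{4} — sig = ⟨2 | 1 1 1⟩
  P={0,2,3}:  v_{0} + v_{2} + v_{3} = v_{6} — sig = ⟨3 | 1⟩
  P={4,5,6}:  v_{4} + v_{5} + v_{6} = v_{2} — sig = ⟨3 | 1⟩
  P={0,3,4,5}:  v_{0} + v_{3} + v_{4} + v_{5} = 0 — sig = ⟨4 | 0⟩

Signatures (|P|; sorted positive RHS coefficients), sorted:
[⟨2 | 1⟩, ⟨2 | 1 1 1⟩, ⟨3 | 1⟩, ⟨3 | 1⟩, ⟨4 | 0⟩]


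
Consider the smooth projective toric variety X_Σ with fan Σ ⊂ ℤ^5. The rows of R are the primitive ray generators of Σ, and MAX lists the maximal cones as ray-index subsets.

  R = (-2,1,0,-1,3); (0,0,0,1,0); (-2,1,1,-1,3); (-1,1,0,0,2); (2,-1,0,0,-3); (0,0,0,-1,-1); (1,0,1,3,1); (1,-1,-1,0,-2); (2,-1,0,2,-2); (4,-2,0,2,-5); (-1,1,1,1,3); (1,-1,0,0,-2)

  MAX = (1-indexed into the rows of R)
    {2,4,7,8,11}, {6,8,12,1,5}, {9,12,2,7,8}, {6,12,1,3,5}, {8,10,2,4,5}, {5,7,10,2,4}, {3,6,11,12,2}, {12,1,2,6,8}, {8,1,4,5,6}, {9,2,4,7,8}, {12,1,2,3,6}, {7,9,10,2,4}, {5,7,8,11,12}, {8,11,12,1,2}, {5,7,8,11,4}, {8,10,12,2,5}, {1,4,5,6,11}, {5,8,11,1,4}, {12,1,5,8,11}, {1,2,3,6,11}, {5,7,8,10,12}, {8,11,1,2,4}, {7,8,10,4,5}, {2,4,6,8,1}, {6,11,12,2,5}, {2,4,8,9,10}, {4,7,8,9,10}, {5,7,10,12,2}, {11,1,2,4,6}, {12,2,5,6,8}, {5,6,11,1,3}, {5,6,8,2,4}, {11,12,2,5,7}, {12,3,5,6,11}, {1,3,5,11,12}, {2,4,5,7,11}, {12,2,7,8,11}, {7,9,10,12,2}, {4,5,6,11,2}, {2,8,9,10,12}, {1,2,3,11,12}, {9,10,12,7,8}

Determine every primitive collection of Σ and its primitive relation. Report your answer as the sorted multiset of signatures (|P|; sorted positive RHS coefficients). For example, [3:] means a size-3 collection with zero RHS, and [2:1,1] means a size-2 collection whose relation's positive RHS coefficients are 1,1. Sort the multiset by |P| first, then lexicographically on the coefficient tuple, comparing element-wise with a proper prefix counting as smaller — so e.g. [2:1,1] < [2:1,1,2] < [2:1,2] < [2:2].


22 minimal non-faces of Δ(Σ) (on 12 rays):

  P = {4,12}:  v_{4} + v_{12} = 0 ; sig = [2:]
  P = {5,9}:  v_{5} + v_{9} = v_{10} ; sig = [2:1]
  P = {9,11}:  v_{9} + v_{11} = v_{7} ; sig = [2:1]
  P = {1,9}:  v_{1} + v_{9} = v_{8} + v_{11} ; sig = [2:1,1]
  P = {3,8}:  v_{3} + v_{8} = v_{1} + v_{12} ; sig = [2:1,1]
  P = {3,9}:  v_{3} + v_{9} = v_{11} + v_{12} ; sig = [2:1,1]
  P = {6,9}:  v_{6} + v_{9} = v_{2} + v_{5} ; sig = [2:1,1]
  P = {10,11}:  v_{10} + v_{11} = v_{5} + v_{7} ; sig = [2:1,1]
  P = {1,10}:  v_{1} + v_{10} = v_{5} + v_{8} + v_{11} ; sig = [2:1,1,1]
  P = {3,4}:  v_{3} + v_{4} = v_{1} + v_{6} + v_{11} ; sig = [2:1,1,1]
  P = {3,10}:  v_{3} + v_{10} = v_{5} + v_{11} + v_{12} ; sig = [2:1,1,1]
  P = {6,7}:  v_{6} + v_{7} = v_{2} + v_{5} + v_{11} ; sig = [2:1,1,1]
  P = {1,7}:  v_{1} + v_{7} = v_{8} + 2·v_{11} ; sig = [2:1,2]
  P = {3,7}:  v_{3} + v_{7} = 2·v_{11} + v_{12} ; sig = [2:1,2]
  P = {6,10}:  v_{6} + v_{10} = v_{2} + 2·v_{5} ; sig = [2:1,2]
  P = {1,2,5}:  v_{1} + v_{2} + v_{5} = 0 ; sig = [3:]
  P = {6,8,11}:  v_{6} + v_{8} + v_{11} = 0 ; sig = [3:]
  P = {2,3,5}:  v_{2} + v_{3} + v_{5} = v_{6} + v_{11} + v_{12} ; sig = [3:1,1,1]
  P = {1,6,11,12}:  v_{1} + v_{6} + v_{11} + v_{12} = v_{3} ; sig = [4:1]
  P = {2,5,8,11}:  v_{2} + v_{5} + v_{8} + v_{11} = v_{9} ; sig = [4:1]
  P = {2,5,7,8}:  v_{2} + v_{5} + v_{7} + v_{8} = 2·v_{9} ; sig = [4:2]
  P = {2,7,8,10}:  v_{2} + v_{7} + v_{8} + v_{10} = 3·v_{9} ; sig = [4:3]

Hence PRS(X_Σ) =
{ [2:],  [2:1] ×2,  [2:1,1] ×5,  [2:1,1,1] ×4,  [2:1,2] ×3,  [3:] ×2,  [3:1,1,1],  [4:1] ×2,  [4:2],  [4:3] }


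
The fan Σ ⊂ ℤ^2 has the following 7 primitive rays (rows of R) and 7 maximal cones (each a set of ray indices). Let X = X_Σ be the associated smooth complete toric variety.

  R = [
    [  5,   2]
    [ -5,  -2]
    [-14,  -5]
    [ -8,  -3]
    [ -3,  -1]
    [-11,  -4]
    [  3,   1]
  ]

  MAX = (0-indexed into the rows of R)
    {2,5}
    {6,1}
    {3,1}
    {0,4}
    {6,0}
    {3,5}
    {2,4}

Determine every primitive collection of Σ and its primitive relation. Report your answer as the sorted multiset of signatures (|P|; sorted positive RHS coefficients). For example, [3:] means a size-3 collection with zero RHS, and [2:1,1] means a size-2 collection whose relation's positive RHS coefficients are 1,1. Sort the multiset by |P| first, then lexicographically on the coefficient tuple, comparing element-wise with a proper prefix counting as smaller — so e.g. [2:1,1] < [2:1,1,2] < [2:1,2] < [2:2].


Σ has 14 primitive collections:

  P={0,1}:  v_{0} + v_{1} = 0  ⇒ sig = [2:]
  P={4,6}:  v_{4} + v_{6} = 0  ⇒ sig = [2:]
  P={0,3}:  v_{0} + v_{3} = v_{4}  ⇒ sig = [2:1]
  P={1,4}:  v_{1} + v_{4} = v_{3}  ⇒ sig = [2:1]
  P={2,6}:  v_{2} + v_{6} = v_{5}  ⇒ sig = [2:1]
  P={3,4}:  v_{3} + v_{4} = v_{5}  ⇒ sig = [2:1]
  P={3,6}:  v_{3} + v_{6} = v_{1}  ⇒ sig = [2:1]
  P={4,5}:  v_{4} + v_{5} = v_{2}  ⇒ sig = [2:1]
  P={5,6}:  v_{5} + v_{6} = v_{3}  ⇒ sig = [2:1]
  P={1,2}:  v_{1} + v_{2} = v_{3} + v_{5}  ⇒ sig = [2:1,1]
  P={0,5}:  v_{0} + v_{5} = 2·v_{4}  ⇒ sig = [2:2]
  P={1,5}:  v_{1} + v_{5} = 2·v_{3}  ⇒ sig = [2:2]
  P={2,3}:  v_{2} + v_{3} = 2·v_{5}  ⇒ sig = [2:2]
  P={0,2}:  v_{0} + v_{2} = 3·v_{4}  ⇒ sig = [2:3]

so the primitive-relation signature multiset is
{ [2:] ×2,  [2:1] ×7,  [2:1,1],  [2:2] ×3,  [2:3] }


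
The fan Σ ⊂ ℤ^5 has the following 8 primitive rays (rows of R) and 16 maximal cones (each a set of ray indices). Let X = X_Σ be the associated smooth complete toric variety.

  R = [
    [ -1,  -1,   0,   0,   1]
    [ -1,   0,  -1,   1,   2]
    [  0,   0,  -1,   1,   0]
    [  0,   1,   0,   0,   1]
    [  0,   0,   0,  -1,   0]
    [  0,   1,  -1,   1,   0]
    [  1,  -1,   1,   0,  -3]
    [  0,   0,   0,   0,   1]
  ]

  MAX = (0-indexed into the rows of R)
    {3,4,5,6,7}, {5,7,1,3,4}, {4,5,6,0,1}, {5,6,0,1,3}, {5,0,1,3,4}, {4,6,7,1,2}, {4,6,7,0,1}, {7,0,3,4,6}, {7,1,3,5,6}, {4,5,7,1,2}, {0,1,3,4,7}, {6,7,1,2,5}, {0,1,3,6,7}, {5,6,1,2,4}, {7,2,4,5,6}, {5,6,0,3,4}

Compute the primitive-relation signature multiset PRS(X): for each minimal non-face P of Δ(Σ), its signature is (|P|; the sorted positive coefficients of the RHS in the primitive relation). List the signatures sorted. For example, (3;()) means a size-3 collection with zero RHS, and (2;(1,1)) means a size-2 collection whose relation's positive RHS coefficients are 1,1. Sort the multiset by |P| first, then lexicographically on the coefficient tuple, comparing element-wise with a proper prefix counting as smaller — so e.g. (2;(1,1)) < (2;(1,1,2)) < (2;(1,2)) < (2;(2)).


Σ has 5 primitive collections:

  {2,3}:  v_{2} + v_{3} = v_{5} + v_{7} — sig = (2;(1,1))
  {0,2}:  v_{0} + v_{2} = 2·v_{1} + v_{4} + v_{6} — sig = (2;(1,1,2))
  {0,5,7}:  v_{0} + v_{5} + v_{7} = v_{1} — sig = (3;(1))
  {1,3,4,6}:  v_{1} + v_{3} + v_{4} + v_{6} = 0 — sig = (4;())
  {1,4,5,6,7}:  v_{1} + v_{4} + v_{5} + v_{6} + v_{7} = v_{2} — sig = (5;(1))

so the primitive-relation signature multiset is
    |P|=2: 2 collections, coeffs (1,1), (1,1,2)
    |P|=3: 1 collection, coeffs (1)
    |P|=4: 1 collection, coeffs ()
    |P|=5: 1 collection, coeffs (1)


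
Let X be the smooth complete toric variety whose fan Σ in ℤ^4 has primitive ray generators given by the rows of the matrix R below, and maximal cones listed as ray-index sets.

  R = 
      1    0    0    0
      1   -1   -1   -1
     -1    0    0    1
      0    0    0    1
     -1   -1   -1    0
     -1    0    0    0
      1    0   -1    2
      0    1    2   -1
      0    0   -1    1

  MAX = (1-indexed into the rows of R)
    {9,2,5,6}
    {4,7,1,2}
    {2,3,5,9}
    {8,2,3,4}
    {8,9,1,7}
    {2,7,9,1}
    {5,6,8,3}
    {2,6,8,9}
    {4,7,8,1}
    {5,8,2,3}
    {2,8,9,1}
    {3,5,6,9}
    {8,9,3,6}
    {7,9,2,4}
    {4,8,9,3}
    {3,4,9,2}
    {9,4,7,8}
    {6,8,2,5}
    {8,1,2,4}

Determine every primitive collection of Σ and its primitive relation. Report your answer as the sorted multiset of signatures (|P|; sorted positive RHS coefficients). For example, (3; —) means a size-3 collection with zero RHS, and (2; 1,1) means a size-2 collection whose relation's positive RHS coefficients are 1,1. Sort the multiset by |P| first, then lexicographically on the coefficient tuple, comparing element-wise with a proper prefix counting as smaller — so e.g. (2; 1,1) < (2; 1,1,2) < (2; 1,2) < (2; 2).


The 14 primitive collections of Σ (r=9, n=4):

  P={1,6}:  v_{1} + v_{6} = 0  →  sig = (2; —)
  P={1,3}:  v_{1} + v_{3} = v_{4}  →  sig = (2; 1)
  P={4,6}:  v_{4} + v_{6} = v_{3}  →  sig = (2; 1)
  P={1,5}:  v_{1} + v_{5} = v_{2} + v_{3}  →  sig = (2; 1,1)
  P={6,7}:  v_{6} + v_{7} = v_{4} + v_{9}  →  sig = (2; 1,1)
  P={5,7}:  v_{5} + v_{7} = v_{2} + v_{3} + v_{4} + v_{9}  →  sig = (2; 1,1,1,1)
  P={3,7}:  v_{3} + v_{7} = 2·v_{4} + v_{9}  →  sig = (2; 1,2)
  P={4,5}:  v_{4} + v_{5} = v_{2} + 2·v_{3}  →  sig = (2; 1,2)
  P={1,4,9}:  v_{1} + v_{4} + v_{9} = v_{7}  →  sig = (3; 1)
  P={2,3,6}:  v_{2} + v_{3} + v_{6} = v_{5}  →  sig = (3; 1)
  P={5,8,9}:  v_{5} + v_{8} + v_{9} = v_{6}  →  sig = (3; 1)
  P={2,7,8}:  v_{2} + v_{7} + v_{8} = 2·v_{1}  →  sig = (3; 2)
  P={2,3,8,9}:  v_{2} + v_{3} + v_{8} + v_{9} = 0  →  sig = (4; —)
  P={2,4,8,9}:  v_{2} + v_{4} + v_{8} + v_{9} = v_{1}  →  sig = (4; 1)

so the primitive-relation signature multiset is
    |P|=2: 8 collections, coeffs (), (1), (1), (1,1), (1,1), (1,1,1,1), (1,2), (1,2)
    |P|=3: 4 collections, coeffs (1), (1), (1), (2)
    |P|=4: 2 collections, coeffs (), (1)


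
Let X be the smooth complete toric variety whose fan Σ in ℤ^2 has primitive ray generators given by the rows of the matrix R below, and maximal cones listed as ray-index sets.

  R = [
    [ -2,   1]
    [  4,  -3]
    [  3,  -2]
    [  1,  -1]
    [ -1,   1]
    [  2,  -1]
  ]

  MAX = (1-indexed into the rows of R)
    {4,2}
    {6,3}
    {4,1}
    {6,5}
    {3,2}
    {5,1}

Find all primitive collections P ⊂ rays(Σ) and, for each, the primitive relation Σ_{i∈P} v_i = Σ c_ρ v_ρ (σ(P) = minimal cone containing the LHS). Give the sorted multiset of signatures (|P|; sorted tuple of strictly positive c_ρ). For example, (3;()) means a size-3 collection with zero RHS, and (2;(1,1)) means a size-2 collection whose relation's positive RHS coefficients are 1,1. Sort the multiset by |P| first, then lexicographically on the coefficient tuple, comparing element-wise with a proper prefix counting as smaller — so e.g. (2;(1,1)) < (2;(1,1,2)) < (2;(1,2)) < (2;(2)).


Δ(Σ) — 6 vertices, 9 min non-faces:

  P = {1,6}:  v_{1} + v_{6} = 0  →  sig = (2;())
  P = {4,5}:  v_{4} + v_{5} = 0  →  sig = (2;())
  P = {1,3}:  v_{1} + v_{3} = v_{4}  →  sig = (2;(1))
  P = {2,5}:  v_{2} + v_{5} = v_{3}  →  sig = (2;(1))
  P = {3,4}:  v_{3} + v_{4} = v_{2}  →  sig = (2;(1))
  P = {3,5}:  v_{3} + v_{5} = v_{6}  →  sig = (2;(1))
  P = {4,6}:  v_{4} + v_{6} = v_{3}  →  sig = (2;(1))
  P = {1,2}:  v_{1} + v_{2} = 2·v_{4}  →  sig = (2;(2))
  P = {2,6}:  v_{2} + v_{6} = 2·v_{3}  →  sig = (2;(2))

Hence PRS(X_Σ) =
    (2;())
    (2;())
    (2;(1))
    (2;(1))
    (2;(1))
    (2;(1))
    (2;(1))
    (2;(2))
    (2;(2))


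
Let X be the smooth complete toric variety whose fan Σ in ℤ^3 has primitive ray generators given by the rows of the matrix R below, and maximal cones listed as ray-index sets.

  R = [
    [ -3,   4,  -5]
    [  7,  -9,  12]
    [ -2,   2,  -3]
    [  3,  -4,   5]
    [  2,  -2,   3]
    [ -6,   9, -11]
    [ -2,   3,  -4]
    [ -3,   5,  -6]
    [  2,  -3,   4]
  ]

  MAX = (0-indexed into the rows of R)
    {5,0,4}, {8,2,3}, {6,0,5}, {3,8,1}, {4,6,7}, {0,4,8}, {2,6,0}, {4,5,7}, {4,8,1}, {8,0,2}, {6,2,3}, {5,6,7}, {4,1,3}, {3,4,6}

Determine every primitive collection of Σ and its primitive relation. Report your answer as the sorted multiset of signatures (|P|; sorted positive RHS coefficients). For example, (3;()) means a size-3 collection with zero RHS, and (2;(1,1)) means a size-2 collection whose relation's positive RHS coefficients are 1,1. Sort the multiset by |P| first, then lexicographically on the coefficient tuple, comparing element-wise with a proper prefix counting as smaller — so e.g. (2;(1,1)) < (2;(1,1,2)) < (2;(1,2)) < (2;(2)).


Σ has 18 primitive collections:

  P = {0,3}:  v_{0} + v_{3} = 0 — sig = (2;())
  P = {2,4}:  v_{2} + v_{4} = 0 — sig = (2;())
  P = {6,8}:  v_{6} + v_{8} = 0 — sig = (2;())
  P = {0,7}:  v_{0} + v_{7} = v_{5} — sig = (2;(1))
  P = {3,5}:  v_{3} + v_{5} = v_{7} — sig = (2;(1))
  P = {0,1}:  v_{0} + v_{1} = v_{4} + v_{8} — sig = (2;(1,1))
  P = {1,2}:  v_{1} + v_{2} = v_{3} + v_{8} — sig = (2;(1,1))
  P = {1,6}:  v_{1} + v_{6} = v_{3} + v_{4} — sig = (2;(1,1))
  P = {2,7}:  v_{2} + v_{7} = v_{0} + v_{6} — sig = (2;(1,1))
  P = {3,7}:  v_{3} + v_{7} = v_{4} + v_{6} — sig = (2;(1,1))
  P = {7,8}:  v_{7} + v_{8} = v_{0} + v_{4} — sig = (2;(1,1))
  P = {1,5}:  v_{1} + v_{5} = v_{0} + 2·v_{4} — sig = (2;(1,2))
  P = {2,5}:  v_{2} + v_{5} = 2·v_{0} + v_{6} — sig = (2;(1,2))
  P = {5,8}:  v_{5} + v_{8} = 2·v_{0} + v_{4} — sig = (2;(1,2))
  P = {1,7}:  v_{1} + v_{7} = 2·v_{4} — sig = (2;(2))
  P = {0,4,6}:  v_{0} + v_{4} + v_{6} = v_{7} — sig = (3;(1))
  P = {3,4,8}:  v_{3} + v_{4} + v_{8} = v_{1} — sig = (3;(1))
  P = {4,5,6}:  v_{4} + v_{5} + v_{6} = 2·v_{7} — sig = (3;(2))

Signatures (|P|; sorted positive RHS coefficients), sorted:
    (2;())
    (2;())
    (2;())
    (2;(1))
    (2;(1))
    (2;(1,1))
    (2;(1,1))
    (2;(1,1))
    (2;(1,1))
    (2;(1,1))
    (2;(1,1))
    (2;(1,2))
    (2;(1,2))
    (2;(1,2))
    (2;(2))
    (3;(1))
    (3;(1))
    (3;(2))


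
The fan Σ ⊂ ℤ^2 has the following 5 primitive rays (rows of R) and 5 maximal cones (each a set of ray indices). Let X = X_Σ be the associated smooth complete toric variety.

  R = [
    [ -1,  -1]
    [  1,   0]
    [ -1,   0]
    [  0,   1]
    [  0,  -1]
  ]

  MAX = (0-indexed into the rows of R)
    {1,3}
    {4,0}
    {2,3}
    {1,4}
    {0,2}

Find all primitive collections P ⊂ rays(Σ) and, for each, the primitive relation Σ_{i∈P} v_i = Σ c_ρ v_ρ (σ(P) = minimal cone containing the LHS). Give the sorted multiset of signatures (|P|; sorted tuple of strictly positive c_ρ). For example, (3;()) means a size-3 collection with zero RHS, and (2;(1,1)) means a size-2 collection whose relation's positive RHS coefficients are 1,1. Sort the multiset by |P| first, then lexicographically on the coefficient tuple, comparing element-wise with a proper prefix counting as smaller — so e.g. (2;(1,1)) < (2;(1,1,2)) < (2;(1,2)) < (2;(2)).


Minimal non-faces — 5 found among 5 rays, 5 max cones:

  P={1,2}:  v_{1} + v_{2} = 0  ⇒ sig = (2;())
  P={3,4}:  v_{3} + v_{4} = 0  ⇒ sig = (2;())
  P={0,1}:  v_{0} + v_{1} = v_{4}  ⇒ sig = (2;(1))
  P={0,3}:  v_{0} + v_{3} = v_{2}  ⇒ sig = (2;(1))
  P={2,4}:  v_{2} + v_{4} = v_{0}  ⇒ sig = (2;(1))

Signatures (|P|; sorted positive RHS coefficients), sorted:
{ (2;()) ×2,  (2;(1)) ×3 }


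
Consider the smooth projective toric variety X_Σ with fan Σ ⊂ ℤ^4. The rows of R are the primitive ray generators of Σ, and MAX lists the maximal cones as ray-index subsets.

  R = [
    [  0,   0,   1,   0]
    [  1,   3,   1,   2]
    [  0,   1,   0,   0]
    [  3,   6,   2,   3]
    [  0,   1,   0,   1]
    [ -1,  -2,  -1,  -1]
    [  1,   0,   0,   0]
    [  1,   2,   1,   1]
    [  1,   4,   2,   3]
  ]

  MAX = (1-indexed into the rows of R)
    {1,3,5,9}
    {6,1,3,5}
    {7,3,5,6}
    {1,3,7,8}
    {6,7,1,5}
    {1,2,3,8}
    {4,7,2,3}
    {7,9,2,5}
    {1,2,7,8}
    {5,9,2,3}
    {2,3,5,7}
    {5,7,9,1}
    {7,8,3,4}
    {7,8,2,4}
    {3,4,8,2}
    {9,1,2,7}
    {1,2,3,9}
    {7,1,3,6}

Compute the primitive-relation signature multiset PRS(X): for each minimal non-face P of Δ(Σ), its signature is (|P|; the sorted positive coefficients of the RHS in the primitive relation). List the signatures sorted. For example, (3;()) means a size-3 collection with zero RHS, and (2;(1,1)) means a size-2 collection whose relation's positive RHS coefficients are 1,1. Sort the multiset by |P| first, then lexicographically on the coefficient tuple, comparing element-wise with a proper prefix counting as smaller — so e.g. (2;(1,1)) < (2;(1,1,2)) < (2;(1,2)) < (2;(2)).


14 minimal non-faces of Δ(Σ) (on 9 rays):

  P = {6,8}:  v_{6} + v_{8} = 0  so sig = (2;())
  P = {2,6}:  v_{2} + v_{6} = v_{5}  so sig = (2;(1))
  P = {5,8}:  v_{5} + v_{8} = v_{2}  so sig = (2;(1))
  P = {4,6}:  v_{4} + v_{6} = v_{2} + v_{3} + v_{7}  so sig = (2;(1,1,1))
  P = {4,5}:  v_{4} + v_{5} = 2·v_{2} + v_{3} + v_{7}  so sig = (2;(1,1,2))
  P = {6,9}:  v_{6} + v_{9} = v_{1} + 2·v_{5}  so sig = (2;(1,2))
  P = {8,9}:  v_{8} + v_{9} = v_{1} + 2·v_{2}  so sig = (2;(1,2))
  P = {4,9}:  v_{4} + v_{9} = 2·v_{2} + 2·v_{8}  so sig = (2;(2,2))
  P = {1,4}:  v_{1} + v_{4} = 3·v_{8}  so sig = (2;(3))
  P = {1,2,5}:  v_{1} + v_{2} + v_{5} = v_{9}  so sig = (3;(1))
  P = {3,7,9}:  v_{3} + v_{7} + v_{9} = v_{2} + v_{8}  so sig = (3;(1,1))
  P = {1,3,5,7}:  v_{1} + v_{3} + v_{5} + v_{7} = v_{8}  so sig = (4;(1))
  P = {2,3,7,8}:  v_{2} + v_{3} + v_{7} + v_{8} = v_{4}  so sig = (4;(1))
  P = {1,2,3,7}:  v_{1} + v_{2} + v_{3} + v_{7} = 2·v_{8}  so sig = (4;(2))

so the primitive-relation signature multiset is
    |P|=2: 9 collections, coeffs (), (1), (1), (1,1,1), (1,1,2), (1,2), (1,2), (2,2), (3)
    |P|=3: 2 collections, coeffs (1), (1,1)
    |P|=4: 3 collections, coeffs (1), (1), (2)


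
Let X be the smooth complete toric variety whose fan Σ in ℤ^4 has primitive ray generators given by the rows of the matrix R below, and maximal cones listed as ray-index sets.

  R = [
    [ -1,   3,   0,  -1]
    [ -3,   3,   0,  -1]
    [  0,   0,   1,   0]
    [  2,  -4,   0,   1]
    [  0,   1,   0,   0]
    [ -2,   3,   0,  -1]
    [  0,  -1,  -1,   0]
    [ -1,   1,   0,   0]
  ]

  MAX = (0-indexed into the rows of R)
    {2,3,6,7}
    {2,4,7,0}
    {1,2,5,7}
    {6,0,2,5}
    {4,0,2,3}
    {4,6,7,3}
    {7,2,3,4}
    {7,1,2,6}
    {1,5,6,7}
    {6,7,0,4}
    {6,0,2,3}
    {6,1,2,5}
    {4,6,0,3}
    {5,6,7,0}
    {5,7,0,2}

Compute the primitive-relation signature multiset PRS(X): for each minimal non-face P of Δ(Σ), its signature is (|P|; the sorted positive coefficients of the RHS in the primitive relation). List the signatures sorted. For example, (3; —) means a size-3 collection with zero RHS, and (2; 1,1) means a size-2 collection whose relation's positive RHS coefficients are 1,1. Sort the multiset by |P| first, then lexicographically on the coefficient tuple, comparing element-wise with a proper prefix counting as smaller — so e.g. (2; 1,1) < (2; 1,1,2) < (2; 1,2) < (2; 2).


Δ(Σ) — 8 vertices, 9 min non-faces:

  P={1,4}:  v_{1} + v_{4} = v_{5} + v_{7} — sig = (2; 1,1)
  P={3,5}:  v_{3} + v_{5} = v_{2} + v_{6} — sig = (2; 1,1)
  P={4,5}:  v_{4} + v_{5} = v_{0} + v_{7} — sig = (2; 1,1)
  P={1,3}:  v_{1} + v_{3} = 2·v_{2} + 2·v_{6} + v_{7} — sig = (2; 1,2,2)
  P={0,1}:  v_{0} + v_{1} = 2·v_{5} — sig = (2; 2)
  P={0,3,7}:  v_{0} + v_{3} + v_{7} = 0 — sig = (3; —)
  P={2,4,6}:  v_{2} + v_{4} + v_{6} = 0 — sig = (3; —)
  P={0,2,6,7}:  v_{0} + v_{2} + v_{6} + v_{7} = v_{5} — sig = (4; 1)
  P={2,5,6,7}:  v_{2} + v_{5} + v_{6} + v_{7} = v_{1} — sig = (4; 1)

Sorted signature multiset PRS(X):
[(2; 1,1), (2; 1,1), (2; 1,1), (2; 1,2,2), (2; 2), (3; —), (3; —), (4; 1), (4; 1)]


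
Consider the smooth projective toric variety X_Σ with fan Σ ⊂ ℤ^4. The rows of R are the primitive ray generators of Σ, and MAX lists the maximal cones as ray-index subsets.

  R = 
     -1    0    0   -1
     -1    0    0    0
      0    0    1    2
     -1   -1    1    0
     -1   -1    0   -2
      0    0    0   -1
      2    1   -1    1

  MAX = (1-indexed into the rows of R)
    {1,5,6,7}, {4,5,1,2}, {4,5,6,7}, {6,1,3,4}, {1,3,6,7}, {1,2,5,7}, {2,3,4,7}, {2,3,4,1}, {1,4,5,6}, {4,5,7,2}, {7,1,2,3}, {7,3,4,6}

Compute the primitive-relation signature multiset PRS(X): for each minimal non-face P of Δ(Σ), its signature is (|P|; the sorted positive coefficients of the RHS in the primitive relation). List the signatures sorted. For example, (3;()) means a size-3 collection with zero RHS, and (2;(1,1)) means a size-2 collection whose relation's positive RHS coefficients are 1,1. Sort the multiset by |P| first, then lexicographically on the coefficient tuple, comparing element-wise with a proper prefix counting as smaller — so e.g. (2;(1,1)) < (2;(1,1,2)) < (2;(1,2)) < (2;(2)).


Σ has 3 primitive collections:

  P={2,6}:  v_{2} + v_{6} = v_{1}  →  sig = (2;(1))
  P={3,5}:  v_{3} + v_{5} = v_{4}  →  sig = (2;(1))
  P={1,4,7}:  v_{1} + v_{4} + v_{7} = 0  →  sig = (3;())

Signatures (|P|; sorted positive RHS coefficients), sorted:
    (2;(1))
    (2;(1))
    (3;())


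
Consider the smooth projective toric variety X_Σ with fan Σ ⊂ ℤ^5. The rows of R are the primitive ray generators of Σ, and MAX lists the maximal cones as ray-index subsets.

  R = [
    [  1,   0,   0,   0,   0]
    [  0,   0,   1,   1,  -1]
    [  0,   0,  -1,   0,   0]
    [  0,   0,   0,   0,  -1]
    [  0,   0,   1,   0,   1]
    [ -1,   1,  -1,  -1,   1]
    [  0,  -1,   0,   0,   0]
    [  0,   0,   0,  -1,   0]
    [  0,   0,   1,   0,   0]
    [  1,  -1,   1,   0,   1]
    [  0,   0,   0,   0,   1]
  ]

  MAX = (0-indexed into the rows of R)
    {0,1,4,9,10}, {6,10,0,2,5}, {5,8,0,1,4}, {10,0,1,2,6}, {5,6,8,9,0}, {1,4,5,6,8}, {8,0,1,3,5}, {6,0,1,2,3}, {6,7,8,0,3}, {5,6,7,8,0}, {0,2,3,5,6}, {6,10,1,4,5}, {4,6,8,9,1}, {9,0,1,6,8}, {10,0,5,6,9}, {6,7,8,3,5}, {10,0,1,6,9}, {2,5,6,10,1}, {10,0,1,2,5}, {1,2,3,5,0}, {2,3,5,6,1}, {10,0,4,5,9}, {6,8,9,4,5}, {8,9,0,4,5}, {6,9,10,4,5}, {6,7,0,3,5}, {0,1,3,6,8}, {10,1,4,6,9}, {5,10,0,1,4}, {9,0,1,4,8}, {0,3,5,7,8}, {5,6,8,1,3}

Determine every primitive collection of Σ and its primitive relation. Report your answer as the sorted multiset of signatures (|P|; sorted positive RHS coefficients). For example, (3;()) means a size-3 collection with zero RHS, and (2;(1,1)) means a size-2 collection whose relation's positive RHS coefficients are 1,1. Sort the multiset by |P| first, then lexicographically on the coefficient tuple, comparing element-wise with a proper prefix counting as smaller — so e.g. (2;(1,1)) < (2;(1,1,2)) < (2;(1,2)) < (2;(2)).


Σ has 16 primitive collections:

  • {2,8}:  v_{2} + v_{8} = 0  →  sig = (2;())
  • {3,10}:  v_{3} + v_{10} = 0  →  sig = (2;())
  • {2,4}:  v_{2} + v_{4} = v_{10}  →  sig = (2;(1))
  • {3,4}:  v_{3} + v_{4} = v_{8}  →  sig = (2;(1))
  • {8,10}:  v_{8} + v_{10} = v_{4}  →  sig = (2;(1))
  • {1,7}:  v_{1} + v_{7} = v_{3} + v_{8}  →  sig = (2;(1,1))
  • {2,9}:  v_{2} + v_{9} = v_{0} + v_{6} + v_{10}  →  sig = (2;(1,1,1))
  • {3,9}:  v_{3} + v_{9} = v_{0} + v_{6} + v_{8}  →  sig = (2;(1,1,1))
  • {2,7}:  v_{2} + v_{7} = v_{0} + v_{3} + v_{5} + v_{6}  →  sig = (2;(1,1,1,1))
  • {7,10}:  v_{7} + v_{10} = v_{0} + v_{5} + v_{6} + v_{8}  →  sig = (2;(1,1,1,1))
  • {4,7}:  v_{4} + v_{7} = v_{0} + v_{5} + v_{6} + 2·v_{8}  →  sig = (2;(1,1,1,2))
  • {7,9}:  v_{7} + v_{9} = 2·v_{0} + v_{5} + 2·v_{6} + 2·v_{8}  →  sig = (2;(1,2,2,2))
  • {0,4,6}:  v_{0} + v_{4} + v_{6} = v_{9}  →  sig = (3;(1))
  • {1,5,9}:  v_{1} + v_{5} + v_{9} = v_{4}  →  sig = (3;(1))
  • {0,1,5,6}:  v_{0} + v_{1} + v_{5} + v_{6} = 0  →  sig = (4;())
  • {0,3,5,6,8}:  v_{0} + v_{3} + v_{5} + v_{6} + v_{8} = v_{7}  →  sig = (5;(1))

so the primitive-relation signature multiset is
    |P|=2: 12 collections, coeffs (), (), (1), (1), (1), (1,1), (1,1,1), (1,1,1), (1,1,1,1), (1,1,1,1), (1,1,1,2), (1,2,2,2)
    |P|=3: 2 collections, coeffs (1), (1)
    |P|=4: 1 collection, coeffs ()
    |P|=5: 1 collection, coeffs (1)


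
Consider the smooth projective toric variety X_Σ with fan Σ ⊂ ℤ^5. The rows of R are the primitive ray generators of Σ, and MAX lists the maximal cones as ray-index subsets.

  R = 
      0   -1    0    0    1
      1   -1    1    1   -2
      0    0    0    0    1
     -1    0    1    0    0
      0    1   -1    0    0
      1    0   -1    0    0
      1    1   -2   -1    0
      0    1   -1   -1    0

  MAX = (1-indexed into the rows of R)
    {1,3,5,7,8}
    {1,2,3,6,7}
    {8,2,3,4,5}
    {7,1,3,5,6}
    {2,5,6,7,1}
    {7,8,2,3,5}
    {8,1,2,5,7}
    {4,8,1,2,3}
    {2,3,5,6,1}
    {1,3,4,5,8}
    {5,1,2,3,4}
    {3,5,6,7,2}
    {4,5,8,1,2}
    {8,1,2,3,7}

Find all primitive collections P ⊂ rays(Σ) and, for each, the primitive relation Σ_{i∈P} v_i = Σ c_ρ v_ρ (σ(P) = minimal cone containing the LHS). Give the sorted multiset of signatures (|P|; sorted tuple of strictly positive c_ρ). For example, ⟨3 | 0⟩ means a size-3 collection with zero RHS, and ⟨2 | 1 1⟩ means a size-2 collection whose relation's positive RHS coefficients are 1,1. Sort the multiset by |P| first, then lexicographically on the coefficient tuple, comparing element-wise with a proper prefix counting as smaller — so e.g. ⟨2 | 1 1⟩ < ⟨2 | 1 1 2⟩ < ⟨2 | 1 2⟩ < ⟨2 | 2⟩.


5 minimal non-faces of Δ(Σ) (on 8 rays):

  • {4,6}:  v_{4} + v_{6} = 0 ; sig = ⟨2 | 0⟩
  • {4,7}:  v_{4} + v_{7} = v_{8} ; sig = ⟨2 | 1⟩
  • {6,8}:  v_{6} + v_{8} = v_{7} ; sig = ⟨2 | 1⟩
  • {1,2,3,5,8}:  v_{1} + v_{2} + v_{3} + v_{5} + v_{8} = v_{6} ; sig = ⟨5 | 1⟩
  • {1,2,3,5,7}:  v_{1} + v_{2} + v_{3} + v_{5} + v_{7} = 2·v_{6} ; sig = ⟨5 | 2⟩

Signatures (|P|; sorted positive RHS coefficients), sorted:
    |P|=2: 3 collections, coeffs (), (1), (1)
    |P|=5: 2 collections, coeffs (1), (2)


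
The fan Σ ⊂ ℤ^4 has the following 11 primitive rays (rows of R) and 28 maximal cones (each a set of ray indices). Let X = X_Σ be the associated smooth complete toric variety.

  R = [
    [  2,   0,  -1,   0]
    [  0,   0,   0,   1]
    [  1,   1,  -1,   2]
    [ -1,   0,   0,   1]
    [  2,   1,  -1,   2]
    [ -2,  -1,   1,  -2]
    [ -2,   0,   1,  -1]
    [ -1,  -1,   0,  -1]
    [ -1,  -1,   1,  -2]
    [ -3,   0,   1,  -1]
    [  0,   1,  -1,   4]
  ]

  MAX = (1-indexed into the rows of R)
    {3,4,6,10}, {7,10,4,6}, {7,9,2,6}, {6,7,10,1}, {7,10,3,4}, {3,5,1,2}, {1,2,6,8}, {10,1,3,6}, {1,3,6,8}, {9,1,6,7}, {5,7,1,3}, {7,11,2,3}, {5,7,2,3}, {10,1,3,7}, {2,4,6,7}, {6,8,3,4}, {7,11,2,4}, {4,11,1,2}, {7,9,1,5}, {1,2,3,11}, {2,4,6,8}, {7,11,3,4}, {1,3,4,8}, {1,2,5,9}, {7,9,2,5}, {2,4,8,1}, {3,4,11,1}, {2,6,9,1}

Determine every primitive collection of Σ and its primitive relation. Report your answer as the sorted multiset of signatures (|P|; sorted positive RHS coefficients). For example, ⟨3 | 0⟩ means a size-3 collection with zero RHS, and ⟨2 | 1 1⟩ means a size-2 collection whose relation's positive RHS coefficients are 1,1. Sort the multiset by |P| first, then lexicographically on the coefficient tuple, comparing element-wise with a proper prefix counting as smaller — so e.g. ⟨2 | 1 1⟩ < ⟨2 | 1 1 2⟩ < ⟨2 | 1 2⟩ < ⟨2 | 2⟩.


The 25 primitive collections of Σ (r=11, n=4):

  {3,9}:  v_{3} + v_{9} = 0 ; sig = ⟨2 | 0⟩
  {5,6}:  v_{5} + v_{6} = 0 ; sig = ⟨2 | 0⟩
  {2,10}:  v_{2} + v_{10} = v_{4} + v_{7} ; sig = ⟨2 | 1 1⟩
  {4,5}:  v_{4} + v_{5} = v_{2} + v_{3} ; sig = ⟨2 | 1 1⟩
  {4,9}:  v_{4} + v_{9} = v_{2} + v_{6} ; sig = ⟨2 | 1 1⟩
  {5,8}:  v_{5} + v_{8} = v_{1} + v_{4} ; sig = ⟨2 | 1 1⟩
  {5,10}:  v_{5} + v_{10} = v_{3} + v_{7} ; sig = ⟨2 | 1 1⟩
  {9,10}:  v_{9} + v_{10} = v_{6} + v_{7} ; sig = ⟨2 | 1 1⟩
  {9,11}:  v_{9} + v_{11} = v_{2} + v_{4} ; sig = ⟨2 | 1 1⟩
  {8,9}:  v_{8} + v_{9} = v_{1} + v_{2} + 2·v_{6} ; sig = ⟨2 | 1 1 2⟩
  {10,11}:  v_{10} + v_{11} = v_{3} + 2·v_{4} + v_{7} ; sig = ⟨2 | 1 1 2⟩
  {7,8}:  v_{7} + v_{8} = v_{3} + 2·v_{6} ; sig = ⟨2 | 1 2⟩
  {8,11}:  v_{8} + v_{11} = v_{1} + 3·v_{4} ; sig = ⟨2 | 1 3⟩
  {6,11}:  v_{6} + v_{11} = 2·v_{4} ; sig = ⟨2 | 2⟩
  {5,11}:  v_{5} + v_{11} = 2·v_{2} + 2·v_{3} ; sig = ⟨2 | 2 2⟩
  {8,10}:  v_{8} + v_{10} = 2·v_{3} + 3·v_{6} ; sig = ⟨2 | 2 3⟩
  {1,2,7}:  v_{1} + v_{2} + v_{7} = 0 ; sig = ⟨3 | 0⟩
  {1,4,6}:  v_{1} + v_{4} + v_{6} = v_{8} ; sig = ⟨3 | 1⟩
  {2,3,4}:  v_{2} + v_{3} + v_{4} = v_{11} ; sig = ⟨3 | 1⟩
  {2,3,6}:  v_{2} + v_{3} + v_{6} = v_{4} ; sig = ⟨3 | 1⟩
  {3,6,7}:  v_{3} + v_{6} + v_{7} = v_{10} ; sig = ⟨3 | 1⟩
  {1,4,7}:  v_{1} + v_{4} + v_{7} = v_{3} + v_{6} ; sig = ⟨3 | 1 1⟩
  {1,7,11}:  v_{1} + v_{7} + v_{11} = v_{3} + v_{4} ; sig = ⟨3 | 1 1⟩
  {2,3,8}:  v_{2} + v_{3} + v_{8} = v_{1} + 2·v_{4} ; sig = ⟨3 | 1 2⟩
  {1,4,10}:  v_{1} + v_{4} + v_{10} = 2·v_{3} + 2·v_{6} ; sig = ⟨3 | 2 2⟩

Hence PRS(X_Σ) =
{ ⟨2 | 0⟩ ×2,  ⟨2 | 1 1⟩ ×7,  ⟨2 | 1 1 2⟩ ×2,  ⟨2 | 1 2⟩,  ⟨2 | 1 3⟩,  ⟨2 | 2⟩,  ⟨2 | 2 2⟩,  ⟨2 | 2 3⟩,  ⟨3 | 0⟩,  ⟨3 | 1⟩ ×4,  ⟨3 | 1 1⟩ ×2,  ⟨3 | 1 2⟩,  ⟨3 | 2 2⟩ }


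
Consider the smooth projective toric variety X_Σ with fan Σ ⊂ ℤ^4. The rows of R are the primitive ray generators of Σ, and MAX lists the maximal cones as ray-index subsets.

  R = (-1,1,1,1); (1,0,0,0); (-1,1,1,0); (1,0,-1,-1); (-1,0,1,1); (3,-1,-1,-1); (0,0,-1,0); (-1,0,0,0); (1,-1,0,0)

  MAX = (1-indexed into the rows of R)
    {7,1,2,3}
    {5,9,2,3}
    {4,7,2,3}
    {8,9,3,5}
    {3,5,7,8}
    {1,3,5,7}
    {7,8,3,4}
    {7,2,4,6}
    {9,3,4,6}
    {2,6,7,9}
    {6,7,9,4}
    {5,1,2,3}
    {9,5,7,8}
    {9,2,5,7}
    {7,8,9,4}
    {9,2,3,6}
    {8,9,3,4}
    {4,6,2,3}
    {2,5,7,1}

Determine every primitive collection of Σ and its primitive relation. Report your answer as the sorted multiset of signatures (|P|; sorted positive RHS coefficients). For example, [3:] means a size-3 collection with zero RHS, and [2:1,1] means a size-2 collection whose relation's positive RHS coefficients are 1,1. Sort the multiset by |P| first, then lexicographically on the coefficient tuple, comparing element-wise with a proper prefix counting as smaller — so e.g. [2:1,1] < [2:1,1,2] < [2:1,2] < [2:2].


Δ(Σ) — 9 vertices, 12 min non-faces:

  P = {2,8}:  v_{2} + v_{8} = 0 — sig = [2:]
  P = {4,5}:  v_{4} + v_{5} = 0 — sig = [2:]
  P = {1,9}:  v_{1} + v_{9} = v_{2} + v_{5} — sig = [2:1,1]
  P = {5,6}:  v_{5} + v_{6} = v_{2} + v_{9} — sig = [2:1,1]
  P = {6,8}:  v_{6} + v_{8} = v_{4} + v_{9} — sig = [2:1,1]
  P = {1,4}:  v_{1} + v_{4} = v_{2} + v_{3} + v_{7} — sig = [2:1,1,1]
  P = {1,8}:  v_{1} + v_{8} = v_{3} + v_{5} + v_{7} — sig = [2:1,1,1]
  P = {1,6}:  v_{1} + v_{6} = 2·v_{2} — sig = [2:2]
  P = {3,7,9}:  v_{3} + v_{7} + v_{9} = 0 — sig = [3:]
  P = {2,4,9}:  v_{2} + v_{4} + v_{9} = v_{6} — sig = [3:1]
  P = {3,6,7}:  v_{3} + v_{6} + v_{7} = v_{2} + v_{4} — sig = [3:1,1]
  P = {2,3,5,7}:  v_{2} + v_{3} + v_{5} + v_{7} = v_{1} — sig = [4:1]

Sorted signature multiset PRS(X):
{ [2:] ×2,  [2:1,1] ×3,  [2:1,1,1] ×2,  [2:2],  [3:],  [3:1],  [3:1,1],  [4:1] }


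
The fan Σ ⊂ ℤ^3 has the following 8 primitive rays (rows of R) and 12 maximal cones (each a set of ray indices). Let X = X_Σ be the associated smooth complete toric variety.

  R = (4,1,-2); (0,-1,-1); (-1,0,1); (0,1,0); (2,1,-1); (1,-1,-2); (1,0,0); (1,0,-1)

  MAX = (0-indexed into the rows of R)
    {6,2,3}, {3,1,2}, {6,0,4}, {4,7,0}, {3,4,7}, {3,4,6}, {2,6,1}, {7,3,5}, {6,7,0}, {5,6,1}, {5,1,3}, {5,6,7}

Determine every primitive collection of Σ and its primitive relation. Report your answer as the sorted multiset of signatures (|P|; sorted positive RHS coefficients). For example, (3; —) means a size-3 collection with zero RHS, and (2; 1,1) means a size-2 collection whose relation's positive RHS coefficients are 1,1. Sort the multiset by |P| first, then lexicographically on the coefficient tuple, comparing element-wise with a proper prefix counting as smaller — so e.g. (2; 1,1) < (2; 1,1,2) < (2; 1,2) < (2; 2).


Σ has 14 primitive collections:

  P = {2,7}:  v_{2} + v_{7} = 0  ⇒ sig = (2; —)
  P = {1,7}:  v_{1} + v_{7} = v_{5}  ⇒ sig = (2; 1)
  P = {2,5}:  v_{2} + v_{5} = v_{1}  ⇒ sig = (2; 1)
  P = {0,2}:  v_{0} + v_{2} = v_{4} + v_{6}  ⇒ sig = (2; 1,1)
  P = {2,4}:  v_{2} + v_{4} = v_{3} + v_{6}  ⇒ sig = (2; 1,1)
  P = {0,1}:  v_{0} + v_{1} = v_{6} + 3·v_{7}  ⇒ sig = (2; 1,3)
  P = {0,5}:  v_{0} + v_{5} = v_{6} + 4·v_{7}  ⇒ sig = (2; 1,4)
  P = {0,3}:  v_{0} + v_{3} = 2·v_{4}  ⇒ sig = (2; 2)
  P = {1,4}:  v_{1} + v_{4} = 2·v_{7}  ⇒ sig = (2; 2)
  P = {4,5}:  v_{4} + v_{5} = 3·v_{7}  ⇒ sig = (2; 3)
  P = {1,3,6}:  v_{1} + v_{3} + v_{6} = v_{7}  ⇒ sig = (3; 1)
  P = {3,6,7}:  v_{3} + v_{6} + v_{7} = v_{4}  ⇒ sig = (3; 1)
  P = {4,6,7}:  v_{4} + v_{6} + v_{7} = v_{0}  ⇒ sig = (3; 1)
  P = {3,5,6}:  v_{3} + v_{5} + v_{6} = 2·v_{7}  ⇒ sig = (3; 2)

Hence PRS(X_Σ) =
    |P|=2: 10 collections, coeffs (), (1), (1), (1,1), (1,1), (1,3), (1,4), (2), (2), (3)
    |P|=3: 4 collections, coeffs (1), (1), (1), (2)


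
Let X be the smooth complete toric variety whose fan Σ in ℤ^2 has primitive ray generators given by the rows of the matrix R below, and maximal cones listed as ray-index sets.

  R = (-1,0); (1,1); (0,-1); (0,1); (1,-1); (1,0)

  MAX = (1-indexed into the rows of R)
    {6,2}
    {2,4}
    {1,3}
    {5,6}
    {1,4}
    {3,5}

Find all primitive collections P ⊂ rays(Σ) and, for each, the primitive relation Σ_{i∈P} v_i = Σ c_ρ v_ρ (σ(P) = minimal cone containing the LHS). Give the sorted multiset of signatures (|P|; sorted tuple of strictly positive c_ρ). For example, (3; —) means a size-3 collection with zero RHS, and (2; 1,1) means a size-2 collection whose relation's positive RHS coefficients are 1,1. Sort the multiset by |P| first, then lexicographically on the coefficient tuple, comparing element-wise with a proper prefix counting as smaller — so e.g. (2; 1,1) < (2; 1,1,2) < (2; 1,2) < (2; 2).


9 collections generate NE(X_Σ); each relation:

  • {1,6}:  v_{1} + v_{6} = 0 ; sig = (2; —)
  • {3,4}:  v_{3} + v_{4} = 0 ; sig = (2; —)
  • {1,2}:  v_{1} + v_{2} = v_{4} ; sig = (2; 1)
  • {1,5}:  v_{1} + v_{5} = v_{3} ; sig = (2; 1)
  • {2,3}:  v_{2} + v_{3} = v_{6} ; sig = (2; 1)
  • {3,6}:  v_{3} + v_{6} = v_{5} ; sig = (2; 1)
  • {4,5}:  v_{4} + v_{5} = v_{6} ; sig = (2; 1)
  • {4,6}:  v_{4} + v_{6} = v_{2} ; sig = (2; 1)
  • {2,5}:  v_{2} + v_{5} = 2·v_{6} ; sig = (2; 2)

Signatures (|P|; sorted positive RHS coefficients), sorted:
{ (2; —) ×2,  (2; 1) ×6,  (2; 2) }


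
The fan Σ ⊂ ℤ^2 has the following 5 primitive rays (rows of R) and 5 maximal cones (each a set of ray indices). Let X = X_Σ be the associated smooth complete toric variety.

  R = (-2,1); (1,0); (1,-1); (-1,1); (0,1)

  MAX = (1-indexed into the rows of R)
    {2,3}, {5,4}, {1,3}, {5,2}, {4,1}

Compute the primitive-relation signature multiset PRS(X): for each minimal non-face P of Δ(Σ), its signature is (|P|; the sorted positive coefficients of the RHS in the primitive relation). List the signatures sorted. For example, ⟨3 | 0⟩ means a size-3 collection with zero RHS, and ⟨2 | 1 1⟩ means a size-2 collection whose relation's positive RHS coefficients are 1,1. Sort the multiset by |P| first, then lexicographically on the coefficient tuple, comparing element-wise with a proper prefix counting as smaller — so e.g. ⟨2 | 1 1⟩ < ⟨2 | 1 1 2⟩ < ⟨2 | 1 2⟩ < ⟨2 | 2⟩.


|primitive collections| = 5. Relations:

  P={3,4}:  v_{3} + v_{4} = 0 — sig = ⟨2 | 0⟩
  P={1,2}:  v_{1} + v_{2} = v_{4} — sig = ⟨2 | 1⟩
  P={2,4}:  v_{2} + v_{4} = v_{5} — sig = ⟨2 | 1⟩
  P={3,5}:  v_{3} + v_{5} = v_{2} — sig = ⟨2 | 1⟩
  P={1,5}:  v_{1} + v_{5} = 2·v_{4} — sig = ⟨2 | 2⟩

so the primitive-relation signature multiset is
    ⟨2 | 0⟩
    ⟨2 | 1⟩
    ⟨2 | 1⟩
    ⟨2 | 1⟩
    ⟨2 | 2⟩


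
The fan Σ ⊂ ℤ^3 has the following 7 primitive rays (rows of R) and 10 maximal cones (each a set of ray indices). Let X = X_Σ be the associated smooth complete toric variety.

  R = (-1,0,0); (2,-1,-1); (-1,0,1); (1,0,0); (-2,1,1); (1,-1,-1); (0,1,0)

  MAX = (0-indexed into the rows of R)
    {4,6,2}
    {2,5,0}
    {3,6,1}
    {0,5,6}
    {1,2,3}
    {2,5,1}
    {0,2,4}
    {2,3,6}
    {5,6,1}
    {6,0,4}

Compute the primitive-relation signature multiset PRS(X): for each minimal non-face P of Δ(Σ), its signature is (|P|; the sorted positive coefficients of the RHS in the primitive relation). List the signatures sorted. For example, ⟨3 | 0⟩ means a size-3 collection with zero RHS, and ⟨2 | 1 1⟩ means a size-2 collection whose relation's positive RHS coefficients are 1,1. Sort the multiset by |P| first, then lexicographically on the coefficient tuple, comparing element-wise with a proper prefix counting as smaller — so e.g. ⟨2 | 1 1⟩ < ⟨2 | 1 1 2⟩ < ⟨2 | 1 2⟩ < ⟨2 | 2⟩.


Δ(Σ) — 7 vertices, 9 min non-faces:

  P={0,3}:  v_{0} + v_{3} = 0  ⇒ sig = ⟨2 | 0⟩
  P={1,4}:  v_{1} + v_{4} = 0  ⇒ sig = ⟨2 | 0⟩
  P={0,1}:  v_{0} + v_{1} = v_{5}  ⇒ sig = ⟨2 | 1⟩
  P={3,5}:  v_{3} + v_{5} = v_{1}  ⇒ sig = ⟨2 | 1⟩
  P={4,5}:  v_{4} + v_{5} = v_{0}  ⇒ sig = ⟨2 | 1⟩
  P={3,4}:  v_{3} + v_{4} = v_{2} + v_{6}  ⇒ sig = ⟨2 | 1 1⟩
  P={2,5,6}:  v_{2} + v_{5} + v_{6} = 0  ⇒ sig = ⟨3 | 0⟩
  P={0,2,6}:  v_{0} + v_{2} + v_{6} = v_{4}  ⇒ sig = ⟨3 | 1⟩
  P={1,2,6}:  v_{1} + v_{2} + v_{6} = v_{3}  ⇒ sig = ⟨3 | 1⟩

Sorted signature multiset PRS(X):
[⟨2 | 0⟩, ⟨2 | 0⟩, ⟨2 | 1⟩, ⟨2 | 1⟩, ⟨2 | 1⟩, ⟨2 | 1 1⟩, ⟨3 | 0⟩, ⟨3 | 1⟩, ⟨3 | 1⟩]


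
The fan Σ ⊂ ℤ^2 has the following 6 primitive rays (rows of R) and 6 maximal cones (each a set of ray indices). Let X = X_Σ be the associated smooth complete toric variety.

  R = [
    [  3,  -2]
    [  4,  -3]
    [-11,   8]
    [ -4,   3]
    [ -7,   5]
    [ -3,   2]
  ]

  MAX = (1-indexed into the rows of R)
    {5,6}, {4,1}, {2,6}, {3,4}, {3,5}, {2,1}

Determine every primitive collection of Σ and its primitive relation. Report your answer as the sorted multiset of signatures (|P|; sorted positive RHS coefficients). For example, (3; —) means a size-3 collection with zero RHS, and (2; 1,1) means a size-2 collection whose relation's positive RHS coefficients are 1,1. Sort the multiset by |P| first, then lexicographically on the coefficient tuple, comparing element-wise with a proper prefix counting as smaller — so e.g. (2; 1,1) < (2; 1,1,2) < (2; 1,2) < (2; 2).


Primitive collections (9):

  {1,6}:  v_{1} + v_{6} = 0  so sig = (2; —)
  {2,4}:  v_{2} + v_{4} = 0  so sig = (2; —)
  {1,5}:  v_{1} + v_{5} = v_{4}  so sig = (2; 1)
  {2,3}:  v_{2} + v_{3} = v_{5}  so sig = (2; 1)
  {2,5}:  v_{2} + v_{5} = v_{6}  so sig = (2; 1)
  {4,5}:  v_{4} + v_{5} = v_{3}  so sig = (2; 1)
  {4,6}:  v_{4} + v_{6} = v_{5}  so sig = (2; 1)
  {1,3}:  v_{1} + v_{3} = 2·v_{4}  so sig = (2; 2)
  {3,6}:  v_{3} + v_{6} = 2·v_{5}  so sig = (2; 2)

Signatures (|P|; sorted positive RHS coefficients), sorted:
    (2; —)
    (2; —)
    (2; 1)
    (2; 1)
    (2; 1)
    (2; 1)
    (2; 1)
    (2; 2)
    (2; 2)


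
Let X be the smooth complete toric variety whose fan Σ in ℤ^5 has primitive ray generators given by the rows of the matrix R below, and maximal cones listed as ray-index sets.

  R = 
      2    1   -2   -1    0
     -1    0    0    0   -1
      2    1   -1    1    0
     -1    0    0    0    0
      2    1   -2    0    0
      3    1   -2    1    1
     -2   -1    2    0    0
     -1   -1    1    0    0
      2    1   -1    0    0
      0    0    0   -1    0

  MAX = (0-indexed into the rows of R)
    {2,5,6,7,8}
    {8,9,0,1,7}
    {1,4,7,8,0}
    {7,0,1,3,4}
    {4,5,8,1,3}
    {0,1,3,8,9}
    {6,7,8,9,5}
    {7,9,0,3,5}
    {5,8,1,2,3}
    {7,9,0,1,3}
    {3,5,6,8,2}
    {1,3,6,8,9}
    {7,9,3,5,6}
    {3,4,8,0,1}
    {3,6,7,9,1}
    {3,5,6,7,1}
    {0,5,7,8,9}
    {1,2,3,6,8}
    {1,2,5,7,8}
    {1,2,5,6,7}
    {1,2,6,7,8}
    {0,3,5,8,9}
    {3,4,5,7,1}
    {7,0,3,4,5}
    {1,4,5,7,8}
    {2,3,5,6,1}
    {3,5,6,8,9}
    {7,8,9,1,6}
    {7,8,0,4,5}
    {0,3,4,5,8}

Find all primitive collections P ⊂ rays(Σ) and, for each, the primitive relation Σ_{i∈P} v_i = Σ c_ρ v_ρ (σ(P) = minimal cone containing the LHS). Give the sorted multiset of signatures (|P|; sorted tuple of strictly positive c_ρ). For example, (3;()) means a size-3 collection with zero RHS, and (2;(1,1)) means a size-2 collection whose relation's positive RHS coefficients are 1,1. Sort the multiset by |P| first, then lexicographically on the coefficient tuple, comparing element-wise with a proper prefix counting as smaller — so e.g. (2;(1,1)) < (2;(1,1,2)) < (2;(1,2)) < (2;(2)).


Primitive collections (11):

  P={4,6}:  v_{4} + v_{6} = 0  →  sig = (2;())
  P={0,6}:  v_{0} + v_{6} = v_{9}  →  sig = (2;(1))
  P={2,9}:  v_{2} + v_{9} = v_{8}  →  sig = (2;(1))
  P={4,9}:  v_{4} + v_{9} = v_{0}  →  sig = (2;(1))
  P={0,2}:  v_{0} + v_{2} = v_{4} + v_{8}  →  sig = (2;(1,1))
  P={2,4}:  v_{2} + v_{4} = v_{1} + v_{5} + v_{8}  →  sig = (2;(1,1,1))
  P={3,7,8}:  v_{3} + v_{7} + v_{8} = 0  →  sig = (3;())
  P={1,5,9}:  v_{1} + v_{5} + v_{9} = v_{4}  →  sig = (3;(1))
  P={2,3,7}:  v_{2} + v_{3} + v_{7} = v_{1} + v_{5} + v_{6}  →  sig = (3;(1,1,1))
  P={0,1,5}:  v_{0} + v_{1} + v_{5} = 2·v_{4}  →  sig = (3;(2))
  P={1,5,6,8}:  v_{1} + v_{5} + v_{6} + v_{8} = v_{2}  →  sig = (4;(1))

Sorted signature multiset PRS(X):
    (2;())
    (2;(1))
    (2;(1))
    (2;(1))
    (2;(1,1))
    (2;(1,1,1))
    (3;())
    (3;(1))
    (3;(1,1,1))
    (3;(2))
    (4;(1))
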